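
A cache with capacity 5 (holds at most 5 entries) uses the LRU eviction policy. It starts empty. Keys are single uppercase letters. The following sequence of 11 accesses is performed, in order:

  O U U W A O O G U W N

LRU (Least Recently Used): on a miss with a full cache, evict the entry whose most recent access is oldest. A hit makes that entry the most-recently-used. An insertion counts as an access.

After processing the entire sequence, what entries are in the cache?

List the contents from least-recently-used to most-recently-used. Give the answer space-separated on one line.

LRU simulation (capacity=5):
  1. access O: MISS. Cache (LRU->MRU): [O]
  2. access U: MISS. Cache (LRU->MRU): [O U]
  3. access U: HIT. Cache (LRU->MRU): [O U]
  4. access W: MISS. Cache (LRU->MRU): [O U W]
  5. access A: MISS. Cache (LRU->MRU): [O U W A]
  6. access O: HIT. Cache (LRU->MRU): [U W A O]
  7. access O: HIT. Cache (LRU->MRU): [U W A O]
  8. access G: MISS. Cache (LRU->MRU): [U W A O G]
  9. access U: HIT. Cache (LRU->MRU): [W A O G U]
  10. access W: HIT. Cache (LRU->MRU): [A O G U W]
  11. access N: MISS, evict A. Cache (LRU->MRU): [O G U W N]
Total: 5 hits, 6 misses, 1 evictions

Answer: O G U W N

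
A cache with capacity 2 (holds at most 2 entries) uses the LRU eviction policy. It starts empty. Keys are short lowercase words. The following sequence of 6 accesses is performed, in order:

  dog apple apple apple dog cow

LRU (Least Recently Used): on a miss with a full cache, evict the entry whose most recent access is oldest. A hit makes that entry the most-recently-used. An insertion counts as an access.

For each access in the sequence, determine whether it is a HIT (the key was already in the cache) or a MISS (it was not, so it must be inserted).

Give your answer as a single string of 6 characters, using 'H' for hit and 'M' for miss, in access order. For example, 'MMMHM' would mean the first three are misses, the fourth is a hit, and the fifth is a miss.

Answer: MMHHHM

Derivation:
LRU simulation (capacity=2):
  1. access dog: MISS. Cache (LRU->MRU): [dog]
  2. access apple: MISS. Cache (LRU->MRU): [dog apple]
  3. access apple: HIT. Cache (LRU->MRU): [dog apple]
  4. access apple: HIT. Cache (LRU->MRU): [dog apple]
  5. access dog: HIT. Cache (LRU->MRU): [apple dog]
  6. access cow: MISS, evict apple. Cache (LRU->MRU): [dog cow]
Total: 3 hits, 3 misses, 1 evictions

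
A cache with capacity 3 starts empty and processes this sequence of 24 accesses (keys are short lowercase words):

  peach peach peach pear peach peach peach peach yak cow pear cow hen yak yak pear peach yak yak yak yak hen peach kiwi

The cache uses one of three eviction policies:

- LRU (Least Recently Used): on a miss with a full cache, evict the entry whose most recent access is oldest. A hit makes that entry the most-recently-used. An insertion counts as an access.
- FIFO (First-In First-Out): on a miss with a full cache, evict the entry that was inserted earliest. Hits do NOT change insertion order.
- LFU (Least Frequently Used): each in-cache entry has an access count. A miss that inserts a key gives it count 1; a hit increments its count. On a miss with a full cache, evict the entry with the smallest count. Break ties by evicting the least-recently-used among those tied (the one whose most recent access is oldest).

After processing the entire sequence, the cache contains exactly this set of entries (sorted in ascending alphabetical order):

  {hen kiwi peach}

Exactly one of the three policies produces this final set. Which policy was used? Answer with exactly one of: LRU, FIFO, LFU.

Answer: LRU

Derivation:
Simulating under each policy and comparing final sets:
  LRU: final set = {hen kiwi peach} -> MATCHES target
  FIFO: final set = {hen kiwi yak} -> differs
  LFU: final set = {kiwi peach yak} -> differs
Only LRU produces the target set.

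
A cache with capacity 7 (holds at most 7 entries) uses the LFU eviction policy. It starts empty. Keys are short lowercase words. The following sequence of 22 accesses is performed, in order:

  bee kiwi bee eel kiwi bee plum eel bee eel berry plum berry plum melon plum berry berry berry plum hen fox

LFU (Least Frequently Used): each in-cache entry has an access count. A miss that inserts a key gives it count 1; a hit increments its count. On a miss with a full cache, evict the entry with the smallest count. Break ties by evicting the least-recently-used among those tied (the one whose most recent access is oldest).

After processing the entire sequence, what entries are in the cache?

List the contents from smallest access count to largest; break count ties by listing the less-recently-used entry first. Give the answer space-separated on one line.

Answer: hen fox kiwi eel bee berry plum

Derivation:
LFU simulation (capacity=7):
  1. access bee: MISS. Cache: [bee(c=1)]
  2. access kiwi: MISS. Cache: [bee(c=1) kiwi(c=1)]
  3. access bee: HIT, count now 2. Cache: [kiwi(c=1) bee(c=2)]
  4. access eel: MISS. Cache: [kiwi(c=1) eel(c=1) bee(c=2)]
  5. access kiwi: HIT, count now 2. Cache: [eel(c=1) bee(c=2) kiwi(c=2)]
  6. access bee: HIT, count now 3. Cache: [eel(c=1) kiwi(c=2) bee(c=3)]
  7. access plum: MISS. Cache: [eel(c=1) plum(c=1) kiwi(c=2) bee(c=3)]
  8. access eel: HIT, count now 2. Cache: [plum(c=1) kiwi(c=2) eel(c=2) bee(c=3)]
  9. access bee: HIT, count now 4. Cache: [plum(c=1) kiwi(c=2) eel(c=2) bee(c=4)]
  10. access eel: HIT, count now 3. Cache: [plum(c=1) kiwi(c=2) eel(c=3) bee(c=4)]
  11. access berry: MISS. Cache: [plum(c=1) berry(c=1) kiwi(c=2) eel(c=3) bee(c=4)]
  12. access plum: HIT, count now 2. Cache: [berry(c=1) kiwi(c=2) plum(c=2) eel(c=3) bee(c=4)]
  13. access berry: HIT, count now 2. Cache: [kiwi(c=2) plum(c=2) berry(c=2) eel(c=3) bee(c=4)]
  14. access plum: HIT, count now 3. Cache: [kiwi(c=2) berry(c=2) eel(c=3) plum(c=3) bee(c=4)]
  15. access melon: MISS. Cache: [melon(c=1) kiwi(c=2) berry(c=2) eel(c=3) plum(c=3) bee(c=4)]
  16. access plum: HIT, count now 4. Cache: [melon(c=1) kiwi(c=2) berry(c=2) eel(c=3) bee(c=4) plum(c=4)]
  17. access berry: HIT, count now 3. Cache: [melon(c=1) kiwi(c=2) eel(c=3) berry(c=3) bee(c=4) plum(c=4)]
  18. access berry: HIT, count now 4. Cache: [melon(c=1) kiwi(c=2) eel(c=3) bee(c=4) plum(c=4) berry(c=4)]
  19. access berry: HIT, count now 5. Cache: [melon(c=1) kiwi(c=2) eel(c=3) bee(c=4) plum(c=4) berry(c=5)]
  20. access plum: HIT, count now 5. Cache: [melon(c=1) kiwi(c=2) eel(c=3) bee(c=4) berry(c=5) plum(c=5)]
  21. access hen: MISS. Cache: [melon(c=1) hen(c=1) kiwi(c=2) eel(c=3) bee(c=4) berry(c=5) plum(c=5)]
  22. access fox: MISS, evict melon(c=1). Cache: [hen(c=1) fox(c=1) kiwi(c=2) eel(c=3) bee(c=4) berry(c=5) plum(c=5)]
Total: 14 hits, 8 misses, 1 evictions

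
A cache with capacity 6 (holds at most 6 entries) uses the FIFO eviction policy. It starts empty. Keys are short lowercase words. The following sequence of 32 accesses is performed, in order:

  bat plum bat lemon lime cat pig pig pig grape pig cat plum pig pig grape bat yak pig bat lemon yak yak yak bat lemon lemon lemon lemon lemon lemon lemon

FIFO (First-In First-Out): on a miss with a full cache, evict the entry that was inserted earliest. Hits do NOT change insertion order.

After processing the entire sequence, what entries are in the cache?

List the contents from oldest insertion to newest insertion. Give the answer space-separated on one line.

Answer: cat pig grape bat yak lemon

Derivation:
FIFO simulation (capacity=6):
  1. access bat: MISS. Cache (old->new): [bat]
  2. access plum: MISS. Cache (old->new): [bat plum]
  3. access bat: HIT. Cache (old->new): [bat plum]
  4. access lemon: MISS. Cache (old->new): [bat plum lemon]
  5. access lime: MISS. Cache (old->new): [bat plum lemon lime]
  6. access cat: MISS. Cache (old->new): [bat plum lemon lime cat]
  7. access pig: MISS. Cache (old->new): [bat plum lemon lime cat pig]
  8. access pig: HIT. Cache (old->new): [bat plum lemon lime cat pig]
  9. access pig: HIT. Cache (old->new): [bat plum lemon lime cat pig]
  10. access grape: MISS, evict bat. Cache (old->new): [plum lemon lime cat pig grape]
  11. access pig: HIT. Cache (old->new): [plum lemon lime cat pig grape]
  12. access cat: HIT. Cache (old->new): [plum lemon lime cat pig grape]
  13. access plum: HIT. Cache (old->new): [plum lemon lime cat pig grape]
  14. access pig: HIT. Cache (old->new): [plum lemon lime cat pig grape]
  15. access pig: HIT. Cache (old->new): [plum lemon lime cat pig grape]
  16. access grape: HIT. Cache (old->new): [plum lemon lime cat pig grape]
  17. access bat: MISS, evict plum. Cache (old->new): [lemon lime cat pig grape bat]
  18. access yak: MISS, evict lemon. Cache (old->new): [lime cat pig grape bat yak]
  19. access pig: HIT. Cache (old->new): [lime cat pig grape bat yak]
  20. access bat: HIT. Cache (old->new): [lime cat pig grape bat yak]
  21. access lemon: MISS, evict lime. Cache (old->new): [cat pig grape bat yak lemon]
  22. access yak: HIT. Cache (old->new): [cat pig grape bat yak lemon]
  23. access yak: HIT. Cache (old->new): [cat pig grape bat yak lemon]
  24. access yak: HIT. Cache (old->new): [cat pig grape bat yak lemon]
  25. access bat: HIT. Cache (old->new): [cat pig grape bat yak lemon]
  26. access lemon: HIT. Cache (old->new): [cat pig grape bat yak lemon]
  27. access lemon: HIT. Cache (old->new): [cat pig grape bat yak lemon]
  28. access lemon: HIT. Cache (old->new): [cat pig grape bat yak lemon]
  29. access lemon: HIT. Cache (old->new): [cat pig grape bat yak lemon]
  30. access lemon: HIT. Cache (old->new): [cat pig grape bat yak lemon]
  31. access lemon: HIT. Cache (old->new): [cat pig grape bat yak lemon]
  32. access lemon: HIT. Cache (old->new): [cat pig grape bat yak lemon]
Total: 22 hits, 10 misses, 4 evictions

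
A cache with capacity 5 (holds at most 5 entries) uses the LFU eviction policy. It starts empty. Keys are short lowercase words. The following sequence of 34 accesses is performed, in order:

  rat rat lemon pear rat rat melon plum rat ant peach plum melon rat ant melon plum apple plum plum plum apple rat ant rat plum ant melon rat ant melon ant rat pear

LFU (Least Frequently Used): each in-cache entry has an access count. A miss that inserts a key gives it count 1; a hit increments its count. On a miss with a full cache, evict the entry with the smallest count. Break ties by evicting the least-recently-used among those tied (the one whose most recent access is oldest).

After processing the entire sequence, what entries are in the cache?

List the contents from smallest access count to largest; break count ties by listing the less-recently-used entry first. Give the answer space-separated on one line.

LFU simulation (capacity=5):
  1. access rat: MISS. Cache: [rat(c=1)]
  2. access rat: HIT, count now 2. Cache: [rat(c=2)]
  3. access lemon: MISS. Cache: [lemon(c=1) rat(c=2)]
  4. access pear: MISS. Cache: [lemon(c=1) pear(c=1) rat(c=2)]
  5. access rat: HIT, count now 3. Cache: [lemon(c=1) pear(c=1) rat(c=3)]
  6. access rat: HIT, count now 4. Cache: [lemon(c=1) pear(c=1) rat(c=4)]
  7. access melon: MISS. Cache: [lemon(c=1) pear(c=1) melon(c=1) rat(c=4)]
  8. access plum: MISS. Cache: [lemon(c=1) pear(c=1) melon(c=1) plum(c=1) rat(c=4)]
  9. access rat: HIT, count now 5. Cache: [lemon(c=1) pear(c=1) melon(c=1) plum(c=1) rat(c=5)]
  10. access ant: MISS, evict lemon(c=1). Cache: [pear(c=1) melon(c=1) plum(c=1) ant(c=1) rat(c=5)]
  11. access peach: MISS, evict pear(c=1). Cache: [melon(c=1) plum(c=1) ant(c=1) peach(c=1) rat(c=5)]
  12. access plum: HIT, count now 2. Cache: [melon(c=1) ant(c=1) peach(c=1) plum(c=2) rat(c=5)]
  13. access melon: HIT, count now 2. Cache: [ant(c=1) peach(c=1) plum(c=2) melon(c=2) rat(c=5)]
  14. access rat: HIT, count now 6. Cache: [ant(c=1) peach(c=1) plum(c=2) melon(c=2) rat(c=6)]
  15. access ant: HIT, count now 2. Cache: [peach(c=1) plum(c=2) melon(c=2) ant(c=2) rat(c=6)]
  16. access melon: HIT, count now 3. Cache: [peach(c=1) plum(c=2) ant(c=2) melon(c=3) rat(c=6)]
  17. access plum: HIT, count now 3. Cache: [peach(c=1) ant(c=2) melon(c=3) plum(c=3) rat(c=6)]
  18. access apple: MISS, evict peach(c=1). Cache: [apple(c=1) ant(c=2) melon(c=3) plum(c=3) rat(c=6)]
  19. access plum: HIT, count now 4. Cache: [apple(c=1) ant(c=2) melon(c=3) plum(c=4) rat(c=6)]
  20. access plum: HIT, count now 5. Cache: [apple(c=1) ant(c=2) melon(c=3) plum(c=5) rat(c=6)]
  21. access plum: HIT, count now 6. Cache: [apple(c=1) ant(c=2) melon(c=3) rat(c=6) plum(c=6)]
  22. access apple: HIT, count now 2. Cache: [ant(c=2) apple(c=2) melon(c=3) rat(c=6) plum(c=6)]
  23. access rat: HIT, count now 7. Cache: [ant(c=2) apple(c=2) melon(c=3) plum(c=6) rat(c=7)]
  24. access ant: HIT, count now 3. Cache: [apple(c=2) melon(c=3) ant(c=3) plum(c=6) rat(c=7)]
  25. access rat: HIT, count now 8. Cache: [apple(c=2) melon(c=3) ant(c=3) plum(c=6) rat(c=8)]
  26. access plum: HIT, count now 7. Cache: [apple(c=2) melon(c=3) ant(c=3) plum(c=7) rat(c=8)]
  27. access ant: HIT, count now 4. Cache: [apple(c=2) melon(c=3) ant(c=4) plum(c=7) rat(c=8)]
  28. access melon: HIT, count now 4. Cache: [apple(c=2) ant(c=4) melon(c=4) plum(c=7) rat(c=8)]
  29. access rat: HIT, count now 9. Cache: [apple(c=2) ant(c=4) melon(c=4) plum(c=7) rat(c=9)]
  30. access ant: HIT, count now 5. Cache: [apple(c=2) melon(c=4) ant(c=5) plum(c=7) rat(c=9)]
  31. access melon: HIT, count now 5. Cache: [apple(c=2) ant(c=5) melon(c=5) plum(c=7) rat(c=9)]
  32. access ant: HIT, count now 6. Cache: [apple(c=2) melon(c=5) ant(c=6) plum(c=7) rat(c=9)]
  33. access rat: HIT, count now 10. Cache: [apple(c=2) melon(c=5) ant(c=6) plum(c=7) rat(c=10)]
  34. access pear: MISS, evict apple(c=2). Cache: [pear(c=1) melon(c=5) ant(c=6) plum(c=7) rat(c=10)]
Total: 25 hits, 9 misses, 4 evictions

Answer: pear melon ant plum rat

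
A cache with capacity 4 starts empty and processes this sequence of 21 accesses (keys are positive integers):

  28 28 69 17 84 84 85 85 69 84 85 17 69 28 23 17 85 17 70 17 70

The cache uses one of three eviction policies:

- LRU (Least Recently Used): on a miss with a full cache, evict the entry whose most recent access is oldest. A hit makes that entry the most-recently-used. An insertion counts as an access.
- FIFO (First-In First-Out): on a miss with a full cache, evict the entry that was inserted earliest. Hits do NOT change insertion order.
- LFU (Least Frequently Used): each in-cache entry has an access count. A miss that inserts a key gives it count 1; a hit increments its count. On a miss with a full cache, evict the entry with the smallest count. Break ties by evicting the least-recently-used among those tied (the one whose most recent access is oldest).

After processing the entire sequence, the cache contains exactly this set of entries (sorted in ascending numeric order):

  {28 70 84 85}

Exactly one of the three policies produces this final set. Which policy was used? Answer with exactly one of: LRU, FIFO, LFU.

Answer: LFU

Derivation:
Simulating under each policy and comparing final sets:
  LRU: final set = {17 23 70 85} -> differs
  FIFO: final set = {17 23 28 70} -> differs
  LFU: final set = {28 70 84 85} -> MATCHES target
Only LFU produces the target set.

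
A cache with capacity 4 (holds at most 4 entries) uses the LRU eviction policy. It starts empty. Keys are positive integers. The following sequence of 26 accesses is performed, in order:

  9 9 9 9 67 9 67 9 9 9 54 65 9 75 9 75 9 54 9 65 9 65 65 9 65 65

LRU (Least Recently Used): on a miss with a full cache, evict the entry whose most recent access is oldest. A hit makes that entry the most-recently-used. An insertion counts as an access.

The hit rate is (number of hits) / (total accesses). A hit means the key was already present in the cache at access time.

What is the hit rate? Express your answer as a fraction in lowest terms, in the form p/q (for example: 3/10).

Answer: 21/26

Derivation:
LRU simulation (capacity=4):
  1. access 9: MISS. Cache (LRU->MRU): [9]
  2. access 9: HIT. Cache (LRU->MRU): [9]
  3. access 9: HIT. Cache (LRU->MRU): [9]
  4. access 9: HIT. Cache (LRU->MRU): [9]
  5. access 67: MISS. Cache (LRU->MRU): [9 67]
  6. access 9: HIT. Cache (LRU->MRU): [67 9]
  7. access 67: HIT. Cache (LRU->MRU): [9 67]
  8. access 9: HIT. Cache (LRU->MRU): [67 9]
  9. access 9: HIT. Cache (LRU->MRU): [67 9]
  10. access 9: HIT. Cache (LRU->MRU): [67 9]
  11. access 54: MISS. Cache (LRU->MRU): [67 9 54]
  12. access 65: MISS. Cache (LRU->MRU): [67 9 54 65]
  13. access 9: HIT. Cache (LRU->MRU): [67 54 65 9]
  14. access 75: MISS, evict 67. Cache (LRU->MRU): [54 65 9 75]
  15. access 9: HIT. Cache (LRU->MRU): [54 65 75 9]
  16. access 75: HIT. Cache (LRU->MRU): [54 65 9 75]
  17. access 9: HIT. Cache (LRU->MRU): [54 65 75 9]
  18. access 54: HIT. Cache (LRU->MRU): [65 75 9 54]
  19. access 9: HIT. Cache (LRU->MRU): [65 75 54 9]
  20. access 65: HIT. Cache (LRU->MRU): [75 54 9 65]
  21. access 9: HIT. Cache (LRU->MRU): [75 54 65 9]
  22. access 65: HIT. Cache (LRU->MRU): [75 54 9 65]
  23. access 65: HIT. Cache (LRU->MRU): [75 54 9 65]
  24. access 9: HIT. Cache (LRU->MRU): [75 54 65 9]
  25. access 65: HIT. Cache (LRU->MRU): [75 54 9 65]
  26. access 65: HIT. Cache (LRU->MRU): [75 54 9 65]
Total: 21 hits, 5 misses, 1 evictions

Hit rate = 21/26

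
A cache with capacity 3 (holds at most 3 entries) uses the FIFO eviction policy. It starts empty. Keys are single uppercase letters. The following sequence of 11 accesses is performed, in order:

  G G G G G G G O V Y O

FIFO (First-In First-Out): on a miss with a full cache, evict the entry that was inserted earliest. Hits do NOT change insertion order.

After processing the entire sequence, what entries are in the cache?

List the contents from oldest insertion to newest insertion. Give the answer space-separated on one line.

Answer: O V Y

Derivation:
FIFO simulation (capacity=3):
  1. access G: MISS. Cache (old->new): [G]
  2. access G: HIT. Cache (old->new): [G]
  3. access G: HIT. Cache (old->new): [G]
  4. access G: HIT. Cache (old->new): [G]
  5. access G: HIT. Cache (old->new): [G]
  6. access G: HIT. Cache (old->new): [G]
  7. access G: HIT. Cache (old->new): [G]
  8. access O: MISS. Cache (old->new): [G O]
  9. access V: MISS. Cache (old->new): [G O V]
  10. access Y: MISS, evict G. Cache (old->new): [O V Y]
  11. access O: HIT. Cache (old->new): [O V Y]
Total: 7 hits, 4 misses, 1 evictions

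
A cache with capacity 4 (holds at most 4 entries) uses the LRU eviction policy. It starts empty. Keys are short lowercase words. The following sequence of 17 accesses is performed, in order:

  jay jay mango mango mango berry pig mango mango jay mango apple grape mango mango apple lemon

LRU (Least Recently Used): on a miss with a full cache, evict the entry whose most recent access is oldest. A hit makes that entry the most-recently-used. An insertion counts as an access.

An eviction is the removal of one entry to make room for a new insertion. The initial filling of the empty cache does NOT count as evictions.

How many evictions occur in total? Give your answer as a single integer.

Answer: 3

Derivation:
LRU simulation (capacity=4):
  1. access jay: MISS. Cache (LRU->MRU): [jay]
  2. access jay: HIT. Cache (LRU->MRU): [jay]
  3. access mango: MISS. Cache (LRU->MRU): [jay mango]
  4. access mango: HIT. Cache (LRU->MRU): [jay mango]
  5. access mango: HIT. Cache (LRU->MRU): [jay mango]
  6. access berry: MISS. Cache (LRU->MRU): [jay mango berry]
  7. access pig: MISS. Cache (LRU->MRU): [jay mango berry pig]
  8. access mango: HIT. Cache (LRU->MRU): [jay berry pig mango]
  9. access mango: HIT. Cache (LRU->MRU): [jay berry pig mango]
  10. access jay: HIT. Cache (LRU->MRU): [berry pig mango jay]
  11. access mango: HIT. Cache (LRU->MRU): [berry pig jay mango]
  12. access apple: MISS, evict berry. Cache (LRU->MRU): [pig jay mango apple]
  13. access grape: MISS, evict pig. Cache (LRU->MRU): [jay mango apple grape]
  14. access mango: HIT. Cache (LRU->MRU): [jay apple grape mango]
  15. access mango: HIT. Cache (LRU->MRU): [jay apple grape mango]
  16. access apple: HIT. Cache (LRU->MRU): [jay grape mango apple]
  17. access lemon: MISS, evict jay. Cache (LRU->MRU): [grape mango apple lemon]
Total: 10 hits, 7 misses, 3 evictions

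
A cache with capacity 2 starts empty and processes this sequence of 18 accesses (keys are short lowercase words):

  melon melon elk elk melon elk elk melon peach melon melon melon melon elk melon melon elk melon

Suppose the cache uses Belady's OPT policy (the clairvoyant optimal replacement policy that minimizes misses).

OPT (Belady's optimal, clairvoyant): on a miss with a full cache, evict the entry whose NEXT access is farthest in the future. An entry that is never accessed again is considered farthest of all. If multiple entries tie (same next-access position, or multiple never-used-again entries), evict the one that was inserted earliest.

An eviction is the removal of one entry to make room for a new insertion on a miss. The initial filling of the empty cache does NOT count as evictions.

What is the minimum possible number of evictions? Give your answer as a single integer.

Answer: 2

Derivation:
OPT (Belady) simulation (capacity=2):
  1. access melon: MISS. Cache: [melon]
  2. access melon: HIT. Next use of melon: step 5. Cache: [melon]
  3. access elk: MISS. Cache: [melon elk]
  4. access elk: HIT. Next use of elk: step 6. Cache: [melon elk]
  5. access melon: HIT. Next use of melon: step 8. Cache: [melon elk]
  6. access elk: HIT. Next use of elk: step 7. Cache: [melon elk]
  7. access elk: HIT. Next use of elk: step 14. Cache: [melon elk]
  8. access melon: HIT. Next use of melon: step 10. Cache: [melon elk]
  9. access peach: MISS, evict elk (next use: step 14). Cache: [melon peach]
  10. access melon: HIT. Next use of melon: step 11. Cache: [melon peach]
  11. access melon: HIT. Next use of melon: step 12. Cache: [melon peach]
  12. access melon: HIT. Next use of melon: step 13. Cache: [melon peach]
  13. access melon: HIT. Next use of melon: step 15. Cache: [melon peach]
  14. access elk: MISS, evict peach (next use: never). Cache: [melon elk]
  15. access melon: HIT. Next use of melon: step 16. Cache: [melon elk]
  16. access melon: HIT. Next use of melon: step 18. Cache: [melon elk]
  17. access elk: HIT. Next use of elk: never. Cache: [melon elk]
  18. access melon: HIT. Next use of melon: never. Cache: [melon elk]
Total: 14 hits, 4 misses, 2 evictions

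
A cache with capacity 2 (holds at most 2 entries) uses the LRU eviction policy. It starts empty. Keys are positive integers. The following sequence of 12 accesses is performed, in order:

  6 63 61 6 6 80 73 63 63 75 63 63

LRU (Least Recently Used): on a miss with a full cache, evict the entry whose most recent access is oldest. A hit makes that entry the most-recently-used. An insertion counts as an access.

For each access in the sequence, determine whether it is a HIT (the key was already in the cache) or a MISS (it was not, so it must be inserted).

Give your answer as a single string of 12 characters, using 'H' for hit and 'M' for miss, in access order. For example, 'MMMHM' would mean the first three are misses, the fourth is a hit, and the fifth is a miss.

Answer: MMMMHMMMHMHH

Derivation:
LRU simulation (capacity=2):
  1. access 6: MISS. Cache (LRU->MRU): [6]
  2. access 63: MISS. Cache (LRU->MRU): [6 63]
  3. access 61: MISS, evict 6. Cache (LRU->MRU): [63 61]
  4. access 6: MISS, evict 63. Cache (LRU->MRU): [61 6]
  5. access 6: HIT. Cache (LRU->MRU): [61 6]
  6. access 80: MISS, evict 61. Cache (LRU->MRU): [6 80]
  7. access 73: MISS, evict 6. Cache (LRU->MRU): [80 73]
  8. access 63: MISS, evict 80. Cache (LRU->MRU): [73 63]
  9. access 63: HIT. Cache (LRU->MRU): [73 63]
  10. access 75: MISS, evict 73. Cache (LRU->MRU): [63 75]
  11. access 63: HIT. Cache (LRU->MRU): [75 63]
  12. access 63: HIT. Cache (LRU->MRU): [75 63]
Total: 4 hits, 8 misses, 6 evictions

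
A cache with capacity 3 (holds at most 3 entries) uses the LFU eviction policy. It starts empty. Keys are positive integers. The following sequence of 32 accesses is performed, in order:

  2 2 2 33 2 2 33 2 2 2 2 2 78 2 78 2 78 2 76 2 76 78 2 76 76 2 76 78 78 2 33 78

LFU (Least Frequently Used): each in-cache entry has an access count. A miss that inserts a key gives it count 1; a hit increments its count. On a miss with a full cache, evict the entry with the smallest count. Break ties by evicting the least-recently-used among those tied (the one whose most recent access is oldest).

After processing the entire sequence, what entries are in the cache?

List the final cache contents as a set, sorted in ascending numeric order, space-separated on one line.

LFU simulation (capacity=3):
  1. access 2: MISS. Cache: [2(c=1)]
  2. access 2: HIT, count now 2. Cache: [2(c=2)]
  3. access 2: HIT, count now 3. Cache: [2(c=3)]
  4. access 33: MISS. Cache: [33(c=1) 2(c=3)]
  5. access 2: HIT, count now 4. Cache: [33(c=1) 2(c=4)]
  6. access 2: HIT, count now 5. Cache: [33(c=1) 2(c=5)]
  7. access 33: HIT, count now 2. Cache: [33(c=2) 2(c=5)]
  8. access 2: HIT, count now 6. Cache: [33(c=2) 2(c=6)]
  9. access 2: HIT, count now 7. Cache: [33(c=2) 2(c=7)]
  10. access 2: HIT, count now 8. Cache: [33(c=2) 2(c=8)]
  11. access 2: HIT, count now 9. Cache: [33(c=2) 2(c=9)]
  12. access 2: HIT, count now 10. Cache: [33(c=2) 2(c=10)]
  13. access 78: MISS. Cache: [78(c=1) 33(c=2) 2(c=10)]
  14. access 2: HIT, count now 11. Cache: [78(c=1) 33(c=2) 2(c=11)]
  15. access 78: HIT, count now 2. Cache: [33(c=2) 78(c=2) 2(c=11)]
  16. access 2: HIT, count now 12. Cache: [33(c=2) 78(c=2) 2(c=12)]
  17. access 78: HIT, count now 3. Cache: [33(c=2) 78(c=3) 2(c=12)]
  18. access 2: HIT, count now 13. Cache: [33(c=2) 78(c=3) 2(c=13)]
  19. access 76: MISS, evict 33(c=2). Cache: [76(c=1) 78(c=3) 2(c=13)]
  20. access 2: HIT, count now 14. Cache: [76(c=1) 78(c=3) 2(c=14)]
  21. access 76: HIT, count now 2. Cache: [76(c=2) 78(c=3) 2(c=14)]
  22. access 78: HIT, count now 4. Cache: [76(c=2) 78(c=4) 2(c=14)]
  23. access 2: HIT, count now 15. Cache: [76(c=2) 78(c=4) 2(c=15)]
  24. access 76: HIT, count now 3. Cache: [76(c=3) 78(c=4) 2(c=15)]
  25. access 76: HIT, count now 4. Cache: [78(c=4) 76(c=4) 2(c=15)]
  26. access 2: HIT, count now 16. Cache: [78(c=4) 76(c=4) 2(c=16)]
  27. access 76: HIT, count now 5. Cache: [78(c=4) 76(c=5) 2(c=16)]
  28. access 78: HIT, count now 5. Cache: [76(c=5) 78(c=5) 2(c=16)]
  29. access 78: HIT, count now 6. Cache: [76(c=5) 78(c=6) 2(c=16)]
  30. access 2: HIT, count now 17. Cache: [76(c=5) 78(c=6) 2(c=17)]
  31. access 33: MISS, evict 76(c=5). Cache: [33(c=1) 78(c=6) 2(c=17)]
  32. access 78: HIT, count now 7. Cache: [33(c=1) 78(c=7) 2(c=17)]
Total: 27 hits, 5 misses, 2 evictions

Answer: 2 33 78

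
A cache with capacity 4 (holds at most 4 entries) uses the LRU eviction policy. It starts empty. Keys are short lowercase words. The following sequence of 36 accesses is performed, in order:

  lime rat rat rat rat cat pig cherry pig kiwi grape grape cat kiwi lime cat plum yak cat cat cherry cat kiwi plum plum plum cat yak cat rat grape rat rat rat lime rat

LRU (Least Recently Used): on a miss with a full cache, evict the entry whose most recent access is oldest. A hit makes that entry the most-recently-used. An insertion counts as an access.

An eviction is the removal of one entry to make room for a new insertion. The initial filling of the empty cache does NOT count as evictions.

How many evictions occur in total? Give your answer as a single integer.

Answer: 14

Derivation:
LRU simulation (capacity=4):
  1. access lime: MISS. Cache (LRU->MRU): [lime]
  2. access rat: MISS. Cache (LRU->MRU): [lime rat]
  3. access rat: HIT. Cache (LRU->MRU): [lime rat]
  4. access rat: HIT. Cache (LRU->MRU): [lime rat]
  5. access rat: HIT. Cache (LRU->MRU): [lime rat]
  6. access cat: MISS. Cache (LRU->MRU): [lime rat cat]
  7. access pig: MISS. Cache (LRU->MRU): [lime rat cat pig]
  8. access cherry: MISS, evict lime. Cache (LRU->MRU): [rat cat pig cherry]
  9. access pig: HIT. Cache (LRU->MRU): [rat cat cherry pig]
  10. access kiwi: MISS, evict rat. Cache (LRU->MRU): [cat cherry pig kiwi]
  11. access grape: MISS, evict cat. Cache (LRU->MRU): [cherry pig kiwi grape]
  12. access grape: HIT. Cache (LRU->MRU): [cherry pig kiwi grape]
  13. access cat: MISS, evict cherry. Cache (LRU->MRU): [pig kiwi grape cat]
  14. access kiwi: HIT. Cache (LRU->MRU): [pig grape cat kiwi]
  15. access lime: MISS, evict pig. Cache (LRU->MRU): [grape cat kiwi lime]
  16. access cat: HIT. Cache (LRU->MRU): [grape kiwi lime cat]
  17. access plum: MISS, evict grape. Cache (LRU->MRU): [kiwi lime cat plum]
  18. access yak: MISS, evict kiwi. Cache (LRU->MRU): [lime cat plum yak]
  19. access cat: HIT. Cache (LRU->MRU): [lime plum yak cat]
  20. access cat: HIT. Cache (LRU->MRU): [lime plum yak cat]
  21. access cherry: MISS, evict lime. Cache (LRU->MRU): [plum yak cat cherry]
  22. access cat: HIT. Cache (LRU->MRU): [plum yak cherry cat]
  23. access kiwi: MISS, evict plum. Cache (LRU->MRU): [yak cherry cat kiwi]
  24. access plum: MISS, evict yak. Cache (LRU->MRU): [cherry cat kiwi plum]
  25. access plum: HIT. Cache (LRU->MRU): [cherry cat kiwi plum]
  26. access plum: HIT. Cache (LRU->MRU): [cherry cat kiwi plum]
  27. access cat: HIT. Cache (LRU->MRU): [cherry kiwi plum cat]
  28. access yak: MISS, evict cherry. Cache (LRU->MRU): [kiwi plum cat yak]
  29. access cat: HIT. Cache (LRU->MRU): [kiwi plum yak cat]
  30. access rat: MISS, evict kiwi. Cache (LRU->MRU): [plum yak cat rat]
  31. access grape: MISS, evict plum. Cache (LRU->MRU): [yak cat rat grape]
  32. access rat: HIT. Cache (LRU->MRU): [yak cat grape rat]
  33. access rat: HIT. Cache (LRU->MRU): [yak cat grape rat]
  34. access rat: HIT. Cache (LRU->MRU): [yak cat grape rat]
  35. access lime: MISS, evict yak. Cache (LRU->MRU): [cat grape rat lime]
  36. access rat: HIT. Cache (LRU->MRU): [cat grape lime rat]
Total: 18 hits, 18 misses, 14 evictions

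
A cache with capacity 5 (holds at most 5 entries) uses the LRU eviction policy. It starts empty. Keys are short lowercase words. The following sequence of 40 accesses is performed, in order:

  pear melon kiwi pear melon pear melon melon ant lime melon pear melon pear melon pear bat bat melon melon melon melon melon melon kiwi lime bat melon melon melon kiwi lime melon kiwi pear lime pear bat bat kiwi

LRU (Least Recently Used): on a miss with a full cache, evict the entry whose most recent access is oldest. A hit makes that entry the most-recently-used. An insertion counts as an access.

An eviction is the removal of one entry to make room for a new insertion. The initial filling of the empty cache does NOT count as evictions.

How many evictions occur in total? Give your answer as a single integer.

LRU simulation (capacity=5):
  1. access pear: MISS. Cache (LRU->MRU): [pear]
  2. access melon: MISS. Cache (LRU->MRU): [pear melon]
  3. access kiwi: MISS. Cache (LRU->MRU): [pear melon kiwi]
  4. access pear: HIT. Cache (LRU->MRU): [melon kiwi pear]
  5. access melon: HIT. Cache (LRU->MRU): [kiwi pear melon]
  6. access pear: HIT. Cache (LRU->MRU): [kiwi melon pear]
  7. access melon: HIT. Cache (LRU->MRU): [kiwi pear melon]
  8. access melon: HIT. Cache (LRU->MRU): [kiwi pear melon]
  9. access ant: MISS. Cache (LRU->MRU): [kiwi pear melon ant]
  10. access lime: MISS. Cache (LRU->MRU): [kiwi pear melon ant lime]
  11. access melon: HIT. Cache (LRU->MRU): [kiwi pear ant lime melon]
  12. access pear: HIT. Cache (LRU->MRU): [kiwi ant lime melon pear]
  13. access melon: HIT. Cache (LRU->MRU): [kiwi ant lime pear melon]
  14. access pear: HIT. Cache (LRU->MRU): [kiwi ant lime melon pear]
  15. access melon: HIT. Cache (LRU->MRU): [kiwi ant lime pear melon]
  16. access pear: HIT. Cache (LRU->MRU): [kiwi ant lime melon pear]
  17. access bat: MISS, evict kiwi. Cache (LRU->MRU): [ant lime melon pear bat]
  18. access bat: HIT. Cache (LRU->MRU): [ant lime melon pear bat]
  19. access melon: HIT. Cache (LRU->MRU): [ant lime pear bat melon]
  20. access melon: HIT. Cache (LRU->MRU): [ant lime pear bat melon]
  21. access melon: HIT. Cache (LRU->MRU): [ant lime pear bat melon]
  22. access melon: HIT. Cache (LRU->MRU): [ant lime pear bat melon]
  23. access melon: HIT. Cache (LRU->MRU): [ant lime pear bat melon]
  24. access melon: HIT. Cache (LRU->MRU): [ant lime pear bat melon]
  25. access kiwi: MISS, evict ant. Cache (LRU->MRU): [lime pear bat melon kiwi]
  26. access lime: HIT. Cache (LRU->MRU): [pear bat melon kiwi lime]
  27. access bat: HIT. Cache (LRU->MRU): [pear melon kiwi lime bat]
  28. access melon: HIT. Cache (LRU->MRU): [pear kiwi lime bat melon]
  29. access melon: HIT. Cache (LRU->MRU): [pear kiwi lime bat melon]
  30. access melon: HIT. Cache (LRU->MRU): [pear kiwi lime bat melon]
  31. access kiwi: HIT. Cache (LRU->MRU): [pear lime bat melon kiwi]
  32. access lime: HIT. Cache (LRU->MRU): [pear bat melon kiwi lime]
  33. access melon: HIT. Cache (LRU->MRU): [pear bat kiwi lime melon]
  34. access kiwi: HIT. Cache (LRU->MRU): [pear bat lime melon kiwi]
  35. access pear: HIT. Cache (LRU->MRU): [bat lime melon kiwi pear]
  36. access lime: HIT. Cache (LRU->MRU): [bat melon kiwi pear lime]
  37. access pear: HIT. Cache (LRU->MRU): [bat melon kiwi lime pear]
  38. access bat: HIT. Cache (LRU->MRU): [melon kiwi lime pear bat]
  39. access bat: HIT. Cache (LRU->MRU): [melon kiwi lime pear bat]
  40. access kiwi: HIT. Cache (LRU->MRU): [melon lime pear bat kiwi]
Total: 33 hits, 7 misses, 2 evictions

Answer: 2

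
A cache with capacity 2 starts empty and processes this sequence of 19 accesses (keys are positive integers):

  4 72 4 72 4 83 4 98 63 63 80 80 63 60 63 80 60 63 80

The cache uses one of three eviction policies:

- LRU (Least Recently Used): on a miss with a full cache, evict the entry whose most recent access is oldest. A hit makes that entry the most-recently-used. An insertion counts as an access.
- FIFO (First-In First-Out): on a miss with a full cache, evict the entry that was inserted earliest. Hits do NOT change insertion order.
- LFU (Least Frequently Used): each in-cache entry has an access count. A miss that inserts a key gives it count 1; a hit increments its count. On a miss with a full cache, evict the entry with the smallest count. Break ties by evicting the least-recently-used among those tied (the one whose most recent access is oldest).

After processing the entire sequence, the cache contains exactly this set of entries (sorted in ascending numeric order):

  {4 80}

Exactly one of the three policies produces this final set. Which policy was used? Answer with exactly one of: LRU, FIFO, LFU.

Simulating under each policy and comparing final sets:
  LRU: final set = {63 80} -> differs
  FIFO: final set = {63 80} -> differs
  LFU: final set = {4 80} -> MATCHES target
Only LFU produces the target set.

Answer: LFU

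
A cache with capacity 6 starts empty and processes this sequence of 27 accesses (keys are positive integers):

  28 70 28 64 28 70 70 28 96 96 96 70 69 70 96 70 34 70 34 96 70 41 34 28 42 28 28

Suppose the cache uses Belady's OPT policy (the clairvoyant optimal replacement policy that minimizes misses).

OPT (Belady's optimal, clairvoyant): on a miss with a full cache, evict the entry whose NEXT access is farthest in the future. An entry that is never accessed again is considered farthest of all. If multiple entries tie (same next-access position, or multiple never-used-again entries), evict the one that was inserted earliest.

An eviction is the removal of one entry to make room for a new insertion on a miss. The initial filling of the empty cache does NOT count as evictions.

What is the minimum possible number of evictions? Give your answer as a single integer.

OPT (Belady) simulation (capacity=6):
  1. access 28: MISS. Cache: [28]
  2. access 70: MISS. Cache: [28 70]
  3. access 28: HIT. Next use of 28: step 5. Cache: [28 70]
  4. access 64: MISS. Cache: [28 70 64]
  5. access 28: HIT. Next use of 28: step 8. Cache: [28 70 64]
  6. access 70: HIT. Next use of 70: step 7. Cache: [28 70 64]
  7. access 70: HIT. Next use of 70: step 12. Cache: [28 70 64]
  8. access 28: HIT. Next use of 28: step 24. Cache: [28 70 64]
  9. access 96: MISS. Cache: [28 70 64 96]
  10. access 96: HIT. Next use of 96: step 11. Cache: [28 70 64 96]
  11. access 96: HIT. Next use of 96: step 15. Cache: [28 70 64 96]
  12. access 70: HIT. Next use of 70: step 14. Cache: [28 70 64 96]
  13. access 69: MISS. Cache: [28 70 64 96 69]
  14. access 70: HIT. Next use of 70: step 16. Cache: [28 70 64 96 69]
  15. access 96: HIT. Next use of 96: step 20. Cache: [28 70 64 96 69]
  16. access 70: HIT. Next use of 70: step 18. Cache: [28 70 64 96 69]
  17. access 34: MISS. Cache: [28 70 64 96 69 34]
  18. access 70: HIT. Next use of 70: step 21. Cache: [28 70 64 96 69 34]
  19. access 34: HIT. Next use of 34: step 23. Cache: [28 70 64 96 69 34]
  20. access 96: HIT. Next use of 96: never. Cache: [28 70 64 96 69 34]
  21. access 70: HIT. Next use of 70: never. Cache: [28 70 64 96 69 34]
  22. access 41: MISS, evict 70 (next use: never). Cache: [28 64 96 69 34 41]
  23. access 34: HIT. Next use of 34: never. Cache: [28 64 96 69 34 41]
  24. access 28: HIT. Next use of 28: step 26. Cache: [28 64 96 69 34 41]
  25. access 42: MISS, evict 64 (next use: never). Cache: [28 96 69 34 41 42]
  26. access 28: HIT. Next use of 28: step 27. Cache: [28 96 69 34 41 42]
  27. access 28: HIT. Next use of 28: never. Cache: [28 96 69 34 41 42]
Total: 19 hits, 8 misses, 2 evictions

Answer: 2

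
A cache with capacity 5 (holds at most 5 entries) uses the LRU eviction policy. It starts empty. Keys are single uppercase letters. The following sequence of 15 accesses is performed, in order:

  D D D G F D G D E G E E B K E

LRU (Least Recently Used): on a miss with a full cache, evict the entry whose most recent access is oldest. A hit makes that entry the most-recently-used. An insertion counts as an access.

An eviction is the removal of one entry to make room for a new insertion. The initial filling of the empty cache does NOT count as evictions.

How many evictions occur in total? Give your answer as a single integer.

Answer: 1

Derivation:
LRU simulation (capacity=5):
  1. access D: MISS. Cache (LRU->MRU): [D]
  2. access D: HIT. Cache (LRU->MRU): [D]
  3. access D: HIT. Cache (LRU->MRU): [D]
  4. access G: MISS. Cache (LRU->MRU): [D G]
  5. access F: MISS. Cache (LRU->MRU): [D G F]
  6. access D: HIT. Cache (LRU->MRU): [G F D]
  7. access G: HIT. Cache (LRU->MRU): [F D G]
  8. access D: HIT. Cache (LRU->MRU): [F G D]
  9. access E: MISS. Cache (LRU->MRU): [F G D E]
  10. access G: HIT. Cache (LRU->MRU): [F D E G]
  11. access E: HIT. Cache (LRU->MRU): [F D G E]
  12. access E: HIT. Cache (LRU->MRU): [F D G E]
  13. access B: MISS. Cache (LRU->MRU): [F D G E B]
  14. access K: MISS, evict F. Cache (LRU->MRU): [D G E B K]
  15. access E: HIT. Cache (LRU->MRU): [D G B K E]
Total: 9 hits, 6 misses, 1 evictions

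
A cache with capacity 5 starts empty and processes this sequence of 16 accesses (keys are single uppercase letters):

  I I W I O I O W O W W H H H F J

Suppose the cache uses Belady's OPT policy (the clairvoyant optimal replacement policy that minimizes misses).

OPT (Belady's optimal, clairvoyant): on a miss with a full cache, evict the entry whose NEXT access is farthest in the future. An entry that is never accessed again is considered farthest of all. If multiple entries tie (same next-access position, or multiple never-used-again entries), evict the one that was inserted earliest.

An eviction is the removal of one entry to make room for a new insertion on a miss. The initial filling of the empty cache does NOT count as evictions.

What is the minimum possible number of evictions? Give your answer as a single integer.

Answer: 1

Derivation:
OPT (Belady) simulation (capacity=5):
  1. access I: MISS. Cache: [I]
  2. access I: HIT. Next use of I: step 4. Cache: [I]
  3. access W: MISS. Cache: [I W]
  4. access I: HIT. Next use of I: step 6. Cache: [I W]
  5. access O: MISS. Cache: [I W O]
  6. access I: HIT. Next use of I: never. Cache: [I W O]
  7. access O: HIT. Next use of O: step 9. Cache: [I W O]
  8. access W: HIT. Next use of W: step 10. Cache: [I W O]
  9. access O: HIT. Next use of O: never. Cache: [I W O]
  10. access W: HIT. Next use of W: step 11. Cache: [I W O]
  11. access W: HIT. Next use of W: never. Cache: [I W O]
  12. access H: MISS. Cache: [I W O H]
  13. access H: HIT. Next use of H: step 14. Cache: [I W O H]
  14. access H: HIT. Next use of H: never. Cache: [I W O H]
  15. access F: MISS. Cache: [I W O H F]
  16. access J: MISS, evict I (next use: never). Cache: [W O H F J]
Total: 10 hits, 6 misses, 1 evictions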